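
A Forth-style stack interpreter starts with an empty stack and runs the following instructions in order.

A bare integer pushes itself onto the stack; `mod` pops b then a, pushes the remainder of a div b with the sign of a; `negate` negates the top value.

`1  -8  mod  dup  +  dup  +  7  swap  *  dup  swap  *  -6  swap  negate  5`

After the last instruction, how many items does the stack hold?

3

1      : [1]
-8     : [1, -8]
mod    : [1]
dup    : [1, 1]
+      : [2]
dup    : [2, 2]
+      : [4]
7      : [4, 7]
swap   : [7, 4]
*      : [28]
dup    : [28, 28]
swap   : [28, 28]
*      : [784]
-6     : [784, -6]
swap   : [-6, 784]
negate : [-6, -784]
5      : [-6, -784, 5]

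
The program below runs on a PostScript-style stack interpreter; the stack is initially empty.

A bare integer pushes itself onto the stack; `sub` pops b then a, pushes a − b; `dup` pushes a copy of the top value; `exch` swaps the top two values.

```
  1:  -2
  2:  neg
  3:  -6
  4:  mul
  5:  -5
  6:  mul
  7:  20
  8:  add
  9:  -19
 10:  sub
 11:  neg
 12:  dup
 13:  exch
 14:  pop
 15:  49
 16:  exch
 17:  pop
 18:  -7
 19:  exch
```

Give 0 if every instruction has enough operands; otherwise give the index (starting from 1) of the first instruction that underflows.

0

-2    -2
neg   2
-6    2 -6
mul   -12
-5    -12 -5
mul   60
20    60 20
add   80
-19   80 -19
sub   99
neg   -99
dup   -99 -99
exch  -99 -99
pop   -99
49    -99 49
exch  49 -99
pop   49
-7    49 -7
exch  -7 49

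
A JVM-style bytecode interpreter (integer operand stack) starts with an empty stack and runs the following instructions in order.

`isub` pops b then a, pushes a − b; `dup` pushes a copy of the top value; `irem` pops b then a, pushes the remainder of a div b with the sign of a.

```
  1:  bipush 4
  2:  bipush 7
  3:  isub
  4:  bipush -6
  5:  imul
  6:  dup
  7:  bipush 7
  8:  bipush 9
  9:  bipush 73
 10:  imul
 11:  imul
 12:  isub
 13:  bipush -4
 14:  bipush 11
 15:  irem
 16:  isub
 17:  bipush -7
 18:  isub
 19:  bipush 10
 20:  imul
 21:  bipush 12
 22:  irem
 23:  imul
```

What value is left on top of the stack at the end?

bipush 4   [4]
bipush 7   [4, 7]
isub       [-3]
bipush -6  [-3, -6]
imul       [18]
dup        [18, 18]
bipush 7   [18, 18, 7]
bipush 9   [18, 18, 7, 9]
bipush 73  [18, 18, 7, 9, 73]
imul       [18, 18, 7, 657]
imul       [18, 18, 4599]
isub       [18, -4581]
bipush -4  [18, -4581, -4]
bipush 11  [18, -4581, -4, 11]
irem       [18, -4581, -4]
isub       [18, -4577]
bipush -7  [18, -4577, -7]
isub       [18, -4570]
bipush 10  [18, -4570, 10]
imul       [18, -45700]
bipush 12  [18, -45700, 12]
irem       [18, -4]
imul       [-72]

-72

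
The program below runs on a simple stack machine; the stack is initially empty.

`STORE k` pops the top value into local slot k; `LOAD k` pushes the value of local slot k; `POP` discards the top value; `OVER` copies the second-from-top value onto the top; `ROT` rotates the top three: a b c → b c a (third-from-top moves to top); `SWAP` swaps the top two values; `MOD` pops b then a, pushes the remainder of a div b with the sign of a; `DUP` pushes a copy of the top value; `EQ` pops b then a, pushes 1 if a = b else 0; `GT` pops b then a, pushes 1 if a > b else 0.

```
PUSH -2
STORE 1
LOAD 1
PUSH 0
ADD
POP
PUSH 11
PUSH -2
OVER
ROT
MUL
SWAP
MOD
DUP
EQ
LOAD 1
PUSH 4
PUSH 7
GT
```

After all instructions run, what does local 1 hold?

PUSH -2 → [-2]
STORE 1 → []
LOAD 1  → [-2]
PUSH 0  → [-2, 0]
ADD     → [-2]
POP     → []
PUSH 11 → [11]
PUSH -2 → [11, -2]
OVER    → [11, -2, 11]
ROT     → [-2, 11, 11]
MUL     → [-2, 121]
SWAP    → [121, -2]
MOD     → [1]
DUP     → [1, 1]
EQ      → [1]
LOAD 1  → [1, -2]
PUSH 4  → [1, -2, 4]
PUSH 7  → [1, -2, 4, 7]
GT      → [1, -2, 0]

-2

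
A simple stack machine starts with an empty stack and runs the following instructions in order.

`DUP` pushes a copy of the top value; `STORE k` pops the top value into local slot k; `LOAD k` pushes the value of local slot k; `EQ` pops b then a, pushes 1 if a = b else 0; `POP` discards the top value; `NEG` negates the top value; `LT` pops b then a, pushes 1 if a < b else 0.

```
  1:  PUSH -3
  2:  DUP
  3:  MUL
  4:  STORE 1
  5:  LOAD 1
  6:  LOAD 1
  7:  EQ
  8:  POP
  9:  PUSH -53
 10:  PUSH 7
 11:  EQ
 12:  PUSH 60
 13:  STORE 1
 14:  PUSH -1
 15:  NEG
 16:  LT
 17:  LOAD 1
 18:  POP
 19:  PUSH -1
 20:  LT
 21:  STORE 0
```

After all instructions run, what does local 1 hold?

60

PUSH -3  -> -3
DUP      -> -3 -3
MUL      -> 9
STORE 1  -> (empty)
LOAD 1   -> 9
LOAD 1   -> 9 9
EQ       -> 1
POP      -> (empty)
PUSH -53 -> -53
PUSH 7   -> -53 7
EQ       -> 0
PUSH 60  -> 0 60
STORE 1  -> 0
PUSH -1  -> 0 -1
NEG      -> 0 1
LT       -> 1
LOAD 1   -> 1 60
POP      -> 1
PUSH -1  -> 1 -1
LT       -> 0
STORE 0  -> (empty)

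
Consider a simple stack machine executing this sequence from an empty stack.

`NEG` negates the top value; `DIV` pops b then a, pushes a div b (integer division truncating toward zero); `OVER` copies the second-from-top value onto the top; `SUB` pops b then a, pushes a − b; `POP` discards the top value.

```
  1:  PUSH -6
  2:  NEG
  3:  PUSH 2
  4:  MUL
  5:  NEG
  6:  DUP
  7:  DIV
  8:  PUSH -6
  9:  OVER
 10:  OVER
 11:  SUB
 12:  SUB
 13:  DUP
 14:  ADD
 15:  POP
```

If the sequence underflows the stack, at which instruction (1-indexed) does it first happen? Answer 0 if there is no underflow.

0

PUSH -6 -> [-6]
NEG     -> [6]
PUSH 2  -> [6, 2]
MUL     -> [12]
NEG     -> [-12]
DUP     -> [-12, -12]
DIV     -> [1]
PUSH -6 -> [1, -6]
OVER    -> [1, -6, 1]
OVER    -> [1, -6, 1, -6]
SUB     -> [1, -6, 7]
SUB     -> [1, -13]
DUP     -> [1, -13, -13]
ADD     -> [1, -26]
POP     -> [1]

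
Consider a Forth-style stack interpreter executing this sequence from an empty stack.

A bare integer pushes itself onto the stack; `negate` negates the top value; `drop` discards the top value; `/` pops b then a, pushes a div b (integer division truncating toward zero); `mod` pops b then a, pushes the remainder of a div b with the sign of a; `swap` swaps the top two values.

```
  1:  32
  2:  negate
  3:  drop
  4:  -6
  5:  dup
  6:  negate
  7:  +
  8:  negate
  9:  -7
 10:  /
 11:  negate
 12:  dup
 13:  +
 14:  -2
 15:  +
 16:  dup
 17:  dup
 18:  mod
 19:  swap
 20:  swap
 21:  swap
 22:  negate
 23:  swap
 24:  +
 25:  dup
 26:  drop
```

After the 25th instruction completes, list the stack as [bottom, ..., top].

32     → [32]
negate → [-32]
drop   → []
-6     → [-6]
dup    → [-6, -6]
negate → [-6, 6]
+      → [0]
negate → [0]
-7     → [0, -7]
/      → [0]
negate → [0]
dup    → [0, 0]
+      → [0]
-2     → [0, -2]
+      → [-2]
dup    → [-2, -2]
dup    → [-2, -2, -2]
mod    → [-2, 0]
swap   → [0, -2]
swap   → [-2, 0]
swap   → [0, -2]
negate → [0, 2]
swap   → [2, 0]
+      → [2]
dup    → [2, 2]

[2, 2]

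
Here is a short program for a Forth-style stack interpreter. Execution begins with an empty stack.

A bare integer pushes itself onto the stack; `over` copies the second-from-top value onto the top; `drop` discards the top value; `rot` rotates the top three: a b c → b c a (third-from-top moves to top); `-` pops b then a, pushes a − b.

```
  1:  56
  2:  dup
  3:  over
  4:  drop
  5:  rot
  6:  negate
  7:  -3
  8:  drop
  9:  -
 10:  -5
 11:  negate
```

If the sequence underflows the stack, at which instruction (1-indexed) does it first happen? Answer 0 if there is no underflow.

5

56   -> 56
dup  -> 56 56
over -> 56 56 56
drop -> 56 56
rot  — needs 3 operands, stack has 2 → underflow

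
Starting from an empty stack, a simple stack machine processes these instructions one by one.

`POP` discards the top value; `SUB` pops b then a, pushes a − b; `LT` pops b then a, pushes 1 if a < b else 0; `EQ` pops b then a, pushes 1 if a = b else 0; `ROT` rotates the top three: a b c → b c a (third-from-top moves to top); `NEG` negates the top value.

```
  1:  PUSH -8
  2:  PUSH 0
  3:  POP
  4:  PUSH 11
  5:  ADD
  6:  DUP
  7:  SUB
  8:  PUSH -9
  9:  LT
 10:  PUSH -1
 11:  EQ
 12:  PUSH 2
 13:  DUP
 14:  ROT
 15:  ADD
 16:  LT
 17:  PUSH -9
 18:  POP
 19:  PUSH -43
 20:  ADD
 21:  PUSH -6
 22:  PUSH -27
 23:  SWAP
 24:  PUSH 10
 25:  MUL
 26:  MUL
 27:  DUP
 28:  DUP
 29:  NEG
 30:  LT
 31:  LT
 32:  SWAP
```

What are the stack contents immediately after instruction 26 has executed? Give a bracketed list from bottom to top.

PUSH -8  → [-8]
PUSH 0   → [-8, 0]
POP      → [-8]
PUSH 11  → [-8, 11]
ADD      → [3]
DUP      → [3, 3]
SUB      → [0]
PUSH -9  → [0, -9]
LT       → [0]
PUSH -1  → [0, -1]
EQ       → [0]
PUSH 2   → [0, 2]
DUP      → [0, 2, 2]
ROT      → [2, 2, 0]
ADD      → [2, 2]
LT       → [0]
PUSH -9  → [0, -9]
POP      → [0]
PUSH -43 → [0, -43]
ADD      → [-43]
PUSH -6  → [-43, -6]
PUSH -27 → [-43, -6, -27]
SWAP     → [-43, -27, -6]
PUSH 10  → [-43, -27, -6, 10]
MUL      → [-43, -27, -60]
MUL      → [-43, 1620]

[-43, 1620]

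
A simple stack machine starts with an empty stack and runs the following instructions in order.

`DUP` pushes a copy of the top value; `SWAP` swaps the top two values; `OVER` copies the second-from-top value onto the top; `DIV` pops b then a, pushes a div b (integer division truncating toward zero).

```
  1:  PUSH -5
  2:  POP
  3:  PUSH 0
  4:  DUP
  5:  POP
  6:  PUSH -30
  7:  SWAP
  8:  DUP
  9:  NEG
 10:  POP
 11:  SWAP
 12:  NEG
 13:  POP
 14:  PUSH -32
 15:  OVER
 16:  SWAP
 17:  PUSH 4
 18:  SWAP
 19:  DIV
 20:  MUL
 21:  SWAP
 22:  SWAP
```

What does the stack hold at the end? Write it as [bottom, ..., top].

[0, 0]

PUSH -5  → [-5]
POP      → []
PUSH 0   → [0]
DUP      → [0, 0]
POP      → [0]
PUSH -30 → [0, -30]
SWAP     → [-30, 0]
DUP      → [-30, 0, 0]
NEG      → [-30, 0, 0]
POP      → [-30, 0]
SWAP     → [0, -30]
NEG      → [0, 30]
POP      → [0]
PUSH -32 → [0, -32]
OVER     → [0, -32, 0]
SWAP     → [0, 0, -32]
PUSH 4   → [0, 0, -32, 4]
SWAP     → [0, 0, 4, -32]
DIV      → [0, 0, 0]
MUL      → [0, 0]
SWAP     → [0, 0]
SWAP     → [0, 0]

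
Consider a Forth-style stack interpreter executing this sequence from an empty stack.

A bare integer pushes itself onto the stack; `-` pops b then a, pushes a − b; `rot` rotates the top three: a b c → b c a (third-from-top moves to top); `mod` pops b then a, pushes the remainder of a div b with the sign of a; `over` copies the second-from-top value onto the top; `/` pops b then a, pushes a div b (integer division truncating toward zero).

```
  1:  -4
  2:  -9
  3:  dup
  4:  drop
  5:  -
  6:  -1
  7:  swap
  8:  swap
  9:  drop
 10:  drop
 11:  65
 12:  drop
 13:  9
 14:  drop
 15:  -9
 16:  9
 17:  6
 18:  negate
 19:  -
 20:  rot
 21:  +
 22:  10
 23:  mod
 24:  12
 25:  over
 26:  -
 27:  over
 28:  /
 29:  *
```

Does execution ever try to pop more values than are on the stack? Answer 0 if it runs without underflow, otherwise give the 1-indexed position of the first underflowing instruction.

20

-4     -> -4
-9     -> -4 -9
dup    -> -4 -9 -9
drop   -> -4 -9
-      -> 5
-1     -> 5 -1
swap   -> -1 5
swap   -> 5 -1
drop   -> 5
drop   -> (empty)
65     -> 65
drop   -> (empty)
9      -> 9
drop   -> (empty)
-9     -> -9
9      -> -9 9
6      -> -9 9 6
negate -> -9 9 -6
-      -> -9 15
rot  — needs 3 operands, stack has 2 → underflow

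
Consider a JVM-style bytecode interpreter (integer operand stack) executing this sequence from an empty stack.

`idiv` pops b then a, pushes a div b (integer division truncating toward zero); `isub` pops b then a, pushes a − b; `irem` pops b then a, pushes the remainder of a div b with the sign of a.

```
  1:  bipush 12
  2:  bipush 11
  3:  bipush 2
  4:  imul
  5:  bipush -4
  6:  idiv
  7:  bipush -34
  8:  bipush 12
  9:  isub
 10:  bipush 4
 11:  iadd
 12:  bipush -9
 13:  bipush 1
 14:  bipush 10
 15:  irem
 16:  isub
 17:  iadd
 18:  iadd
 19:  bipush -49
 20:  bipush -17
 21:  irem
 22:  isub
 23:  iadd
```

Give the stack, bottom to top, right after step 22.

bipush 12  : [12]
bipush 11  : [12, 11]
bipush 2   : [12, 11, 2]
imul       : [12, 22]
bipush -4  : [12, 22, -4]
idiv       : [12, -5]
bipush -34 : [12, -5, -34]
bipush 12  : [12, -5, -34, 12]
isub       : [12, -5, -46]
bipush 4   : [12, -5, -46, 4]
iadd       : [12, -5, -42]
bipush -9  : [12, -5, -42, -9]
bipush 1   : [12, -5, -42, -9, 1]
bipush 10  : [12, -5, -42, -9, 1, 10]
irem       : [12, -5, -42, -9, 1]
isub       : [12, -5, -42, -10]
iadd       : [12, -5, -52]
iadd       : [12, -57]
bipush -49 : [12, -57, -49]
bipush -17 : [12, -57, -49, -17]
irem       : [12, -57, -15]
isub       : [12, -42]

[12, -42]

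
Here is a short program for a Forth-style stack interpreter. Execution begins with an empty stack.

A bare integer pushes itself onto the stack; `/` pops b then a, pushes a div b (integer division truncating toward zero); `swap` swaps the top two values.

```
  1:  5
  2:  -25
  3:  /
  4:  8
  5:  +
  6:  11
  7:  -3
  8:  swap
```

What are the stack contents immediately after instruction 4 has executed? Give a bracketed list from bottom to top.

5   : 5
-25 : 5 -25
/   : 0
8   : 0 8

[0, 8]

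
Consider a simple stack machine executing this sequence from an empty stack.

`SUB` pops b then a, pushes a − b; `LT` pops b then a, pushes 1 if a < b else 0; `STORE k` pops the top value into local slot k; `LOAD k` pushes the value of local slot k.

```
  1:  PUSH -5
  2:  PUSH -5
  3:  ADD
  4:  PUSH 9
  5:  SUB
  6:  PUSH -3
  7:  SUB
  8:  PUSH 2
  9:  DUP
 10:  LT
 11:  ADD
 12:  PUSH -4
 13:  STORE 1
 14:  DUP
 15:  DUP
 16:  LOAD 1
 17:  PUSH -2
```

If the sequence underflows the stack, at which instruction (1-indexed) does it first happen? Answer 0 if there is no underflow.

0

PUSH -5  [-5]
PUSH -5  [-5, -5]
ADD      [-10]
PUSH 9   [-10, 9]
SUB      [-19]
PUSH -3  [-19, -3]
SUB      [-16]
PUSH 2   [-16, 2]
DUP      [-16, 2, 2]
LT       [-16, 0]
ADD      [-16]
PUSH -4  [-16, -4]
STORE 1  [-16]
DUP      [-16, -16]
DUP      [-16, -16, -16]
LOAD 1   [-16, -16, -16, -4]
PUSH -2  [-16, -16, -16, -4, -2]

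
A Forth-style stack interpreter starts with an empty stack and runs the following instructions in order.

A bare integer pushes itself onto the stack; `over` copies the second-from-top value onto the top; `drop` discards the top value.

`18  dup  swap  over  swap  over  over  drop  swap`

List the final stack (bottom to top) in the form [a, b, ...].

18    [18]
dup   [18, 18]
swap  [18, 18]
over  [18, 18, 18]
swap  [18, 18, 18]
over  [18, 18, 18, 18]
over  [18, 18, 18, 18, 18]
drop  [18, 18, 18, 18]
swap  [18, 18, 18, 18]

[18, 18, 18, 18]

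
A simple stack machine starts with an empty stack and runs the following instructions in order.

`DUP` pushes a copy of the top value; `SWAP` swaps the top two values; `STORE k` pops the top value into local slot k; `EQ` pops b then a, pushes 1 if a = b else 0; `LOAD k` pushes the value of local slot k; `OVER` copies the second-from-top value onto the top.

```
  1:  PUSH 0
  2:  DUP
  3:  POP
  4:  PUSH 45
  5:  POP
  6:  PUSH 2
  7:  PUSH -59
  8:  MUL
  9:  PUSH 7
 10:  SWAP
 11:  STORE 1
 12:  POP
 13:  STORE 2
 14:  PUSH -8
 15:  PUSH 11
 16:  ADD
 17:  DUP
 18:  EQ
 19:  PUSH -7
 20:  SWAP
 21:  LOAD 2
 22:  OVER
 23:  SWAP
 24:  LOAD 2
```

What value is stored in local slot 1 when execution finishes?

PUSH 0   : 0
DUP      : 0 0
POP      : 0
PUSH 45  : 0 45
POP      : 0
PUSH 2   : 0 2
PUSH -59 : 0 2 -59
MUL      : 0 -118
PUSH 7   : 0 -118 7
SWAP     : 0 7 -118
STORE 1  : 0 7
POP      : 0
STORE 2  : (empty)
PUSH -8  : -8
PUSH 11  : -8 11
ADD      : 3
DUP      : 3 3
EQ       : 1
PUSH -7  : 1 -7
SWAP     : -7 1
LOAD 2   : -7 1 0
OVER     : -7 1 0 1
SWAP     : -7 1 1 0
LOAD 2   : -7 1 1 0 0

-118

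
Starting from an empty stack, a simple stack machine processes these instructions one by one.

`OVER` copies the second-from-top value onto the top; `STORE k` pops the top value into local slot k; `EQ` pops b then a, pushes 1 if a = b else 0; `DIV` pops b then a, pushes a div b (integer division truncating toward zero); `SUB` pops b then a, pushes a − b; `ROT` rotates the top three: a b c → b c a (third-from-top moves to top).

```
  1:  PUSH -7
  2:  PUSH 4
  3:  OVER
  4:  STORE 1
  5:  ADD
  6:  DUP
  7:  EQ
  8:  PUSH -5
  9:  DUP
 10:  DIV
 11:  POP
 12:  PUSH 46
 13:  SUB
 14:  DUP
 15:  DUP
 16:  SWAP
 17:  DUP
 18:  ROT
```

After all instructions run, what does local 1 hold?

-7

PUSH -7 → [-7]
PUSH 4  → [-7, 4]
OVER    → [-7, 4, -7]
STORE 1 → [-7, 4]
ADD     → [-3]
DUP     → [-3, -3]
EQ      → [1]
PUSH -5 → [1, -5]
DUP     → [1, -5, -5]
DIV     → [1, 1]
POP     → [1]
PUSH 46 → [1, 46]
SUB     → [-45]
DUP     → [-45, -45]
DUP     → [-45, -45, -45]
SWAP    → [-45, -45, -45]
DUP     → [-45, -45, -45, -45]
ROT     → [-45, -45, -45, -45]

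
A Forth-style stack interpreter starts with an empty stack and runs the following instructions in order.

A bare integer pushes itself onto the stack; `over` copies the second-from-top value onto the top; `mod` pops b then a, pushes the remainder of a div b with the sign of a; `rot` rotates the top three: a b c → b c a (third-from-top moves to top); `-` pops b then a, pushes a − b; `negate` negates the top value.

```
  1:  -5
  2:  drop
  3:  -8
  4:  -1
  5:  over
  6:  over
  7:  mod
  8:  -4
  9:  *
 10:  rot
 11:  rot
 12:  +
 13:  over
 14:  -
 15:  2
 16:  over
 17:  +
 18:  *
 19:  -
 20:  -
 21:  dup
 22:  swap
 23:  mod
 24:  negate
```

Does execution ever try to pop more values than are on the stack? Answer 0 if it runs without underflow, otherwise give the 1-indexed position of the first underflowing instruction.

-5   -> [-5]
drop -> []
-8   -> [-8]
-1   -> [-8, -1]
over -> [-8, -1, -8]
over -> [-8, -1, -8, -1]
mod  -> [-8, -1, 0]
-4   -> [-8, -1, 0, -4]
*    -> [-8, -1, 0]
rot  -> [-1, 0, -8]
rot  -> [0, -8, -1]
+    -> [0, -9]
over -> [0, -9, 0]
-    -> [0, -9]
2    -> [0, -9, 2]
over -> [0, -9, 2, -9]
+    -> [0, -9, -7]
*    -> [0, 63]
-    -> [-63]
-  — needs 2 operands, stack has 1 → underflow

20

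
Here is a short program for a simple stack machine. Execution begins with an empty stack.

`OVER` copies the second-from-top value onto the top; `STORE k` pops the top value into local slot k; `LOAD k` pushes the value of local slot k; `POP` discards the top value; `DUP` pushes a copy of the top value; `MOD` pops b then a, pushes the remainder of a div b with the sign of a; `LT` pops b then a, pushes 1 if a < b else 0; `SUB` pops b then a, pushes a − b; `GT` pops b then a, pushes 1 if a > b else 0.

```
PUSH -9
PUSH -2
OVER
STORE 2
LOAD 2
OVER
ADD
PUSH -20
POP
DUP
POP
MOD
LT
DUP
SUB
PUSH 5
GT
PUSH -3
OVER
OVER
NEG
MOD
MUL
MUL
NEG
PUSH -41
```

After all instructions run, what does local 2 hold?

-9

PUSH -9  → -9
PUSH -2  → -9 -2
OVER     → -9 -2 -9
STORE 2  → -9 -2
LOAD 2   → -9 -2 -9
OVER     → -9 -2 -9 -2
ADD      → -9 -2 -11
PUSH -20 → -9 -2 -11 -20
POP      → -9 -2 -11
DUP      → -9 -2 -11 -11
POP      → -9 -2 -11
MOD      → -9 -2
LT       → 1
DUP      → 1 1
SUB      → 0
PUSH 5   → 0 5
GT       → 0
PUSH -3  → 0 -3
OVER     → 0 -3 0
OVER     → 0 -3 0 -3
NEG      → 0 -3 0 3
MOD      → 0 -3 0
MUL      → 0 0
MUL      → 0
NEG      → 0
PUSH -41 → 0 -41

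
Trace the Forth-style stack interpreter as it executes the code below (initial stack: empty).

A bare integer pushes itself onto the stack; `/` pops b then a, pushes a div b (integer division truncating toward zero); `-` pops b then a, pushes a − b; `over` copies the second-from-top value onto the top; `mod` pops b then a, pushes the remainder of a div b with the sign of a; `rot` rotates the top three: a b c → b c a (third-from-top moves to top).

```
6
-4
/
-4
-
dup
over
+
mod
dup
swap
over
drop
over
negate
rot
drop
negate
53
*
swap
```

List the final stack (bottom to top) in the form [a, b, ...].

[159, 3]

6      → [6]
-4     → [6, -4]
/      → [-1]
-4     → [-1, -4]
-      → [3]
dup    → [3, 3]
over   → [3, 3, 3]
+      → [3, 6]
mod    → [3]
dup    → [3, 3]
swap   → [3, 3]
over   → [3, 3, 3]
drop   → [3, 3]
over   → [3, 3, 3]
negate → [3, 3, -3]
rot    → [3, -3, 3]
drop   → [3, -3]
negate → [3, 3]
53     → [3, 3, 53]
*      → [3, 159]
swap   → [159, 3]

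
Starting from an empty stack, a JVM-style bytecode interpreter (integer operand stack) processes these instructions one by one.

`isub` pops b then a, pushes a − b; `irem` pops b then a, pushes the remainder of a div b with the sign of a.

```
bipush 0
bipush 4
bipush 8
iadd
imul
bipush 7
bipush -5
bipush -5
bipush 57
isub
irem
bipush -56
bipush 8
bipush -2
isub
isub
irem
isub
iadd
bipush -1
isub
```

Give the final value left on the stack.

bipush 0   : 0
bipush 4   : 0 4
bipush 8   : 0 4 8
iadd       : 0 12
imul       : 0
bipush 7   : 0 7
bipush -5  : 0 7 -5
bipush -5  : 0 7 -5 -5
bipush 57  : 0 7 -5 -5 57
isub       : 0 7 -5 -62
irem       : 0 7 -5
bipush -56 : 0 7 -5 -56
bipush 8   : 0 7 -5 -56 8
bipush -2  : 0 7 -5 -56 8 -2
isub       : 0 7 -5 -56 10
isub       : 0 7 -5 -66
irem       : 0 7 -5
isub       : 0 12
iadd       : 12
bipush -1  : 12 -1
isub       : 13

13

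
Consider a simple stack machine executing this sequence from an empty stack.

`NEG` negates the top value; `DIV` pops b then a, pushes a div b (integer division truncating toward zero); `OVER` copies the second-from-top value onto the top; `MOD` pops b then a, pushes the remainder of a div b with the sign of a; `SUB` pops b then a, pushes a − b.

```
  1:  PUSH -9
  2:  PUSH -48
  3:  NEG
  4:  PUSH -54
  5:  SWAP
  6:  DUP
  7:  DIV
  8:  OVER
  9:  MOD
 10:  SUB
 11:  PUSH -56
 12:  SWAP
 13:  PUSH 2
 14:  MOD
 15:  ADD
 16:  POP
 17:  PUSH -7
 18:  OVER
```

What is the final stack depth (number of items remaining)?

PUSH -9   [-9]
PUSH -48  [-9, -48]
NEG       [-9, 48]
PUSH -54  [-9, 48, -54]
SWAP      [-9, -54, 48]
DUP       [-9, -54, 48, 48]
DIV       [-9, -54, 1]
OVER      [-9, -54, 1, -54]
MOD       [-9, -54, 1]
SUB       [-9, -55]
PUSH -56  [-9, -55, -56]
SWAP      [-9, -56, -55]
PUSH 2    [-9, -56, -55, 2]
MOD       [-9, -56, -1]
ADD       [-9, -57]
POP       [-9]
PUSH -7   [-9, -7]
OVER      [-9, -7, -9]

3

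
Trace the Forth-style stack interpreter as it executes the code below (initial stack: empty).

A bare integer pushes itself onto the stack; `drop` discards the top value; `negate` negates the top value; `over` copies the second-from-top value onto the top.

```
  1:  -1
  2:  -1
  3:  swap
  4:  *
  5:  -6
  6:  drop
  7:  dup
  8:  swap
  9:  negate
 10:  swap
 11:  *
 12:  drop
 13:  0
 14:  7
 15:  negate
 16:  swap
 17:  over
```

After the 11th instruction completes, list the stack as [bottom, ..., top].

-1      [-1]
-1      [-1, -1]
swap    [-1, -1]
*       [1]
-6      [1, -6]
drop    [1]
dup     [1, 1]
swap    [1, 1]
negate  [1, -1]
swap    [-1, 1]
*       [-1]

[-1]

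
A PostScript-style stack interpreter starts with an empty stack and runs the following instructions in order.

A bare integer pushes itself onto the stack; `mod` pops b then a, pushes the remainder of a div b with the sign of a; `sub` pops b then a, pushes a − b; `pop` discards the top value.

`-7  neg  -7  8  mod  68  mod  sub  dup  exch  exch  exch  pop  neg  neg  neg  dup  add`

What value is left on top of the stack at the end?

-28

-7    -7
neg   7
-7    7 -7
8     7 -7 8
mod   7 -7
68    7 -7 68
mod   7 -7
sub   14
dup   14 14
exch  14 14
exch  14 14
exch  14 14
pop   14
neg   -14
neg   14
neg   -14
dup   -14 -14
add   -28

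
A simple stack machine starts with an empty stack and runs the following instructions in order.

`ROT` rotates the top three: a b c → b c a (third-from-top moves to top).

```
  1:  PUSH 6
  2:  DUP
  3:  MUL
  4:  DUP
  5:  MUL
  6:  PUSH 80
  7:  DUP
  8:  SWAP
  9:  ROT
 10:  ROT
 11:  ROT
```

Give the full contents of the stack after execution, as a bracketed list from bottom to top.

[1296, 80, 80]

PUSH 6  → [6]
DUP     → [6, 6]
MUL     → [36]
DUP     → [36, 36]
MUL     → [1296]
PUSH 80 → [1296, 80]
DUP     → [1296, 80, 80]
SWAP    → [1296, 80, 80]
ROT     → [80, 80, 1296]
ROT     → [80, 1296, 80]
ROT     → [1296, 80, 80]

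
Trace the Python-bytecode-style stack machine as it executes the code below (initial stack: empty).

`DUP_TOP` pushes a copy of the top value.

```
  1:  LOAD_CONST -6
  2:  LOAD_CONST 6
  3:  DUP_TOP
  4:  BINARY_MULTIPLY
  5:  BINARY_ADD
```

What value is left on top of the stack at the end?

30

LOAD_CONST -6   → [-6]
LOAD_CONST 6    → [-6, 6]
DUP_TOP         → [-6, 6, 6]
BINARY_MULTIPLY → [-6, 36]
BINARY_ADD      → [30]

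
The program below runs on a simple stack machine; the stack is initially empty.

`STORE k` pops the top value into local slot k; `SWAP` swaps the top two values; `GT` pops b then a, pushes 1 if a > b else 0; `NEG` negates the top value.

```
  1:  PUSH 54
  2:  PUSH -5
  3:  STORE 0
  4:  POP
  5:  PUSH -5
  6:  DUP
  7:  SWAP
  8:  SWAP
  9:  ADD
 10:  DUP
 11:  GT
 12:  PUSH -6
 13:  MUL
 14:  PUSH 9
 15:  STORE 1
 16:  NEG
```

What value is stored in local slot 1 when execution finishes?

9

PUSH 54  [54]
PUSH -5  [54, -5]
STORE 0  [54]
POP      []
PUSH -5  [-5]
DUP      [-5, -5]
SWAP     [-5, -5]
SWAP     [-5, -5]
ADD      [-10]
DUP      [-10, -10]
GT       [0]
PUSH -6  [0, -6]
MUL      [0]
PUSH 9   [0, 9]
STORE 1  [0]
NEG      [0]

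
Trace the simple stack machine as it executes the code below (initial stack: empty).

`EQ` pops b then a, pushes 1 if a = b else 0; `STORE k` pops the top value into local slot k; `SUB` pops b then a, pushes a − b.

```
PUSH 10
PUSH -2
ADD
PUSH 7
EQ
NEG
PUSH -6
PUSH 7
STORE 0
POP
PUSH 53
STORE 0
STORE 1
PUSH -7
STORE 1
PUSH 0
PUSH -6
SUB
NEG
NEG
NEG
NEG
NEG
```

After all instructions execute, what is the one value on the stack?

-6

PUSH 10 : 10
PUSH -2 : 10 -2
ADD     : 8
PUSH 7  : 8 7
EQ      : 0
NEG     : 0
PUSH -6 : 0 -6
PUSH 7  : 0 -6 7
STORE 0 : 0 -6
POP     : 0
PUSH 53 : 0 53
STORE 0 : 0
STORE 1 : (empty)
PUSH -7 : -7
STORE 1 : (empty)
PUSH 0  : 0
PUSH -6 : 0 -6
SUB     : 6
NEG     : -6
NEG     : 6
NEG     : -6
NEG     : 6
NEG     : -6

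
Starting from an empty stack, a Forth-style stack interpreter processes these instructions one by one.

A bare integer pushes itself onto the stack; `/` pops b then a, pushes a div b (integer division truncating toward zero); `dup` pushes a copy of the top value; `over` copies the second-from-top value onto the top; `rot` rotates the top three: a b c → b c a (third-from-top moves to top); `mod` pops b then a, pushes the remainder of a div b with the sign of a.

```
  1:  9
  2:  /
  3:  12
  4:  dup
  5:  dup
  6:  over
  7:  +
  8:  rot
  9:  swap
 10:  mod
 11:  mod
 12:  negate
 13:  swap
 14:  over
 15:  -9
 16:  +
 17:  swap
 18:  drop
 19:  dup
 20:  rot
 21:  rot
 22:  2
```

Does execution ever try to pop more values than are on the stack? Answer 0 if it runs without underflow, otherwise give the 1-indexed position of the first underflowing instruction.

9 → 9
/  — needs 2 operands, stack has 1 → underflow

2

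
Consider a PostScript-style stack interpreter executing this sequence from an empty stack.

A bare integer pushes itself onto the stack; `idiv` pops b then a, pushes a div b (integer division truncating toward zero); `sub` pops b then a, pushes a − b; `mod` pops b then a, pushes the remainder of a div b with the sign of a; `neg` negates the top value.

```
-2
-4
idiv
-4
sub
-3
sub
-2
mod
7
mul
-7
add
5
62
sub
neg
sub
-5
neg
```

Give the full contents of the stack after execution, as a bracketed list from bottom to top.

[-57, 5]

-2    -2
-4    -2 -4
idiv  0
-4    0 -4
sub   4
-3    4 -3
sub   7
-2    7 -2
mod   1
7     1 7
mul   7
-7    7 -7
add   0
5     0 5
62    0 5 62
sub   0 -57
neg   0 57
sub   -57
-5    -57 -5
neg   -57 5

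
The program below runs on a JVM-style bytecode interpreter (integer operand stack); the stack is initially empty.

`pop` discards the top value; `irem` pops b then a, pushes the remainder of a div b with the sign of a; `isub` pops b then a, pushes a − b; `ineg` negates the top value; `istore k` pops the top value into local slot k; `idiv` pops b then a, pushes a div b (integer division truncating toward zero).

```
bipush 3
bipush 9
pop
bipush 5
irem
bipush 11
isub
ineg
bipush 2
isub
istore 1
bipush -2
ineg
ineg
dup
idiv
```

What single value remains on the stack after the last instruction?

bipush 3  -> 3
bipush 9  -> 3 9
pop       -> 3
bipush 5  -> 3 5
irem      -> 3
bipush 11 -> 3 11
isub      -> -8
ineg      -> 8
bipush 2  -> 8 2
isub      -> 6
istore 1  -> (empty)
bipush -2 -> -2
ineg      -> 2
ineg      -> -2
dup       -> -2 -2
idiv      -> 1

1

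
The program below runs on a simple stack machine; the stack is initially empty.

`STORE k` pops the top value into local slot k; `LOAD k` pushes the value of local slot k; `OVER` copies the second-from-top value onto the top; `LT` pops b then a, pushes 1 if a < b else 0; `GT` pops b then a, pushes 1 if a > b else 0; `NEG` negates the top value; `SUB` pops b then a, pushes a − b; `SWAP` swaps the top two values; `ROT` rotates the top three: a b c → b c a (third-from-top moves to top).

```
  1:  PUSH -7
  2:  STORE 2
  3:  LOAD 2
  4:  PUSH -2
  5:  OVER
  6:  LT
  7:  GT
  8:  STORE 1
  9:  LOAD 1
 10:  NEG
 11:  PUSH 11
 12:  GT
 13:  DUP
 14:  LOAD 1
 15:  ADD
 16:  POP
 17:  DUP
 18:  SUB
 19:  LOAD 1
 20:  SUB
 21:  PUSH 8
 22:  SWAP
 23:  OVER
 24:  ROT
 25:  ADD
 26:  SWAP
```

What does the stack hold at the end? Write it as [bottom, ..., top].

PUSH -7 → [-7]
STORE 2 → []
LOAD 2  → [-7]
PUSH -2 → [-7, -2]
OVER    → [-7, -2, -7]
LT      → [-7, 0]
GT      → [0]
STORE 1 → []
LOAD 1  → [0]
NEG     → [0]
PUSH 11 → [0, 11]
GT      → [0]
DUP     → [0, 0]
LOAD 1  → [0, 0, 0]
ADD     → [0, 0]
POP     → [0]
DUP     → [0, 0]
SUB     → [0]
LOAD 1  → [0, 0]
SUB     → [0]
PUSH 8  → [0, 8]
SWAP    → [8, 0]
OVER    → [8, 0, 8]
ROT     → [0, 8, 8]
ADD     → [0, 16]
SWAP    → [16, 0]

[16, 0]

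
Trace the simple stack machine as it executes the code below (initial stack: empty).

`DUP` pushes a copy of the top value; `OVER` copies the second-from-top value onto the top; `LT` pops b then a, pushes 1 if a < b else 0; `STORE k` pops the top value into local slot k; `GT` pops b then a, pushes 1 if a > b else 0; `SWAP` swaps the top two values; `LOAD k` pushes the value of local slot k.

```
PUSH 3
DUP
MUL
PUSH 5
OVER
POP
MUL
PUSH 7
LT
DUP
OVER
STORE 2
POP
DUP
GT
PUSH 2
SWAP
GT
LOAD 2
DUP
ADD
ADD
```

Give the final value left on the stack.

PUSH 3   [3]
DUP      [3, 3]
MUL      [9]
PUSH 5   [9, 5]
OVER     [9, 5, 9]
POP      [9, 5]
MUL      [45]
PUSH 7   [45, 7]
LT       [0]
DUP      [0, 0]
OVER     [0, 0, 0]
STORE 2  [0, 0]
POP      [0]
DUP      [0, 0]
GT       [0]
PUSH 2   [0, 2]
SWAP     [2, 0]
GT       [1]
LOAD 2   [1, 0]
DUP      [1, 0, 0]
ADD      [1, 0]
ADD      [1]

1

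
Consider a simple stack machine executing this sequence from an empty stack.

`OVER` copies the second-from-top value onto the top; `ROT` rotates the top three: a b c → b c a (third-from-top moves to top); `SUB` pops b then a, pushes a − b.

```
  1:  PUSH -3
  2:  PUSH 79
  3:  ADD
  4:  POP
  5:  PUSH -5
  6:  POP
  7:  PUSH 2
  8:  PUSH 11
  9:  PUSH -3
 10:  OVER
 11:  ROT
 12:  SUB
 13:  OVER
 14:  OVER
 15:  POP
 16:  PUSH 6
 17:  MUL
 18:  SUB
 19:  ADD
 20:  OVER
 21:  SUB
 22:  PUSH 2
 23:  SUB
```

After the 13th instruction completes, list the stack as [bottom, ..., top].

PUSH -3 → [-3]
PUSH 79 → [-3, 79]
ADD     → [76]
POP     → []
PUSH -5 → [-5]
POP     → []
PUSH 2  → [2]
PUSH 11 → [2, 11]
PUSH -3 → [2, 11, -3]
OVER    → [2, 11, -3, 11]
ROT     → [2, -3, 11, 11]
SUB     → [2, -3, 0]
OVER    → [2, -3, 0, -3]

[2, -3, 0, -3]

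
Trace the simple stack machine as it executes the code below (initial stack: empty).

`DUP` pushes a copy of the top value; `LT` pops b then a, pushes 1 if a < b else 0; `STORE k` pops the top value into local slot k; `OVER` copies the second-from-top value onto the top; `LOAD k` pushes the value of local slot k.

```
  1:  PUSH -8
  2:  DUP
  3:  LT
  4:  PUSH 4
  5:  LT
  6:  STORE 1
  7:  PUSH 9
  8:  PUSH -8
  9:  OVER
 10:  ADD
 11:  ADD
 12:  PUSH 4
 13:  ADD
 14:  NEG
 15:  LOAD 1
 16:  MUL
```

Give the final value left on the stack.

PUSH -8 -> [-8]
DUP     -> [-8, -8]
LT      -> [0]
PUSH 4  -> [0, 4]
LT      -> [1]
STORE 1 -> []
PUSH 9  -> [9]
PUSH -8 -> [9, -8]
OVER    -> [9, -8, 9]
ADD     -> [9, 1]
ADD     -> [10]
PUSH 4  -> [10, 4]
ADD     -> [14]
NEG     -> [-14]
LOAD 1  -> [-14, 1]
MUL     -> [-14]

-14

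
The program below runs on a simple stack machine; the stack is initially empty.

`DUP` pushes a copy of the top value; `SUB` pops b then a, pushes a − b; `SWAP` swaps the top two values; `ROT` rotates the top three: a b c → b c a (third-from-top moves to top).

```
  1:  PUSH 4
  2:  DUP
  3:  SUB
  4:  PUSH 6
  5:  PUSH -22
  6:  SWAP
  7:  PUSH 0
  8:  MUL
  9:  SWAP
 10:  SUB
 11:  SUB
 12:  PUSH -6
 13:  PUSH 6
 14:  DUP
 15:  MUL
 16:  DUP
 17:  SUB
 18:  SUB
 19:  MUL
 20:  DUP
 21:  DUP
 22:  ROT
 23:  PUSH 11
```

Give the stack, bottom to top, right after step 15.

[-22, -6, 36]

PUSH 4   : [4]
DUP      : [4, 4]
SUB      : [0]
PUSH 6   : [0, 6]
PUSH -22 : [0, 6, -22]
SWAP     : [0, -22, 6]
PUSH 0   : [0, -22, 6, 0]
MUL      : [0, -22, 0]
SWAP     : [0, 0, -22]
SUB      : [0, 22]
SUB      : [-22]
PUSH -6  : [-22, -6]
PUSH 6   : [-22, -6, 6]
DUP      : [-22, -6, 6, 6]
MUL      : [-22, -6, 36]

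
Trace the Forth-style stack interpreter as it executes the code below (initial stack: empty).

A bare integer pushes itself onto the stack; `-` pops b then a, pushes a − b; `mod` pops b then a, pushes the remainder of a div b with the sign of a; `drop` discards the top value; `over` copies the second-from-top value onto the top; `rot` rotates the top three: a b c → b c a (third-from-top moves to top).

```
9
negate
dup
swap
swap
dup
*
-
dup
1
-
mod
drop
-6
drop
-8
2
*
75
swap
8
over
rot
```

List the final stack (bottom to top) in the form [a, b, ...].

9      -> [9]
negate -> [-9]
dup    -> [-9, -9]
swap   -> [-9, -9]
swap   -> [-9, -9]
dup    -> [-9, -9, -9]
*      -> [-9, 81]
-      -> [-90]
dup    -> [-90, -90]
1      -> [-90, -90, 1]
-      -> [-90, -91]
mod    -> [-90]
drop   -> []
-6     -> [-6]
drop   -> []
-8     -> [-8]
2      -> [-8, 2]
*      -> [-16]
75     -> [-16, 75]
swap   -> [75, -16]
8      -> [75, -16, 8]
over   -> [75, -16, 8, -16]
rot    -> [75, 8, -16, -16]

[75, 8, -16, -16]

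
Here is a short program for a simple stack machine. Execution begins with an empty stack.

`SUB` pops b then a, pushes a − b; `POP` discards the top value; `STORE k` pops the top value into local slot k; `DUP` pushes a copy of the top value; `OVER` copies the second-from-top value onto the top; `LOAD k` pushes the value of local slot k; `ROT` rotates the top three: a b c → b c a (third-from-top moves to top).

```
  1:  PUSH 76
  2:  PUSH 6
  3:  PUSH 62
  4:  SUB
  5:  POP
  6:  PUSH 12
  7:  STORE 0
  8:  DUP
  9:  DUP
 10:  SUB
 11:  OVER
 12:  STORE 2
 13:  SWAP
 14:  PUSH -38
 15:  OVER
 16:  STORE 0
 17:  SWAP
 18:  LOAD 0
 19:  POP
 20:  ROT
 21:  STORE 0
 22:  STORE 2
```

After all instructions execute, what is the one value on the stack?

-38

PUSH 76  → 76
PUSH 6   → 76 6
PUSH 62  → 76 6 62
SUB      → 76 -56
POP      → 76
PUSH 12  → 76 12
STORE 0  → 76
DUP      → 76 76
DUP      → 76 76 76
SUB      → 76 0
OVER     → 76 0 76
STORE 2  → 76 0
SWAP     → 0 76
PUSH -38 → 0 76 -38
OVER     → 0 76 -38 76
STORE 0  → 0 76 -38
SWAP     → 0 -38 76
LOAD 0   → 0 -38 76 76
POP      → 0 -38 76
ROT      → -38 76 0
STORE 0  → -38 76
STORE 2  → -38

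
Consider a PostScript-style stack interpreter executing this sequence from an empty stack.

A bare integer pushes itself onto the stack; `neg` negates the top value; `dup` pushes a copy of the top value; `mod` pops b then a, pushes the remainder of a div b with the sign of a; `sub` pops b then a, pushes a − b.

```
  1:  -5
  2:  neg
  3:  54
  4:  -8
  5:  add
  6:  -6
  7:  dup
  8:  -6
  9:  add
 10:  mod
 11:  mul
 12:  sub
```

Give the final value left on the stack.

281

-5  → -5
neg → 5
54  → 5 54
-8  → 5 54 -8
add → 5 46
-6  → 5 46 -6
dup → 5 46 -6 -6
-6  → 5 46 -6 -6 -6
add → 5 46 -6 -12
mod → 5 46 -6
mul → 5 -276
sub → 281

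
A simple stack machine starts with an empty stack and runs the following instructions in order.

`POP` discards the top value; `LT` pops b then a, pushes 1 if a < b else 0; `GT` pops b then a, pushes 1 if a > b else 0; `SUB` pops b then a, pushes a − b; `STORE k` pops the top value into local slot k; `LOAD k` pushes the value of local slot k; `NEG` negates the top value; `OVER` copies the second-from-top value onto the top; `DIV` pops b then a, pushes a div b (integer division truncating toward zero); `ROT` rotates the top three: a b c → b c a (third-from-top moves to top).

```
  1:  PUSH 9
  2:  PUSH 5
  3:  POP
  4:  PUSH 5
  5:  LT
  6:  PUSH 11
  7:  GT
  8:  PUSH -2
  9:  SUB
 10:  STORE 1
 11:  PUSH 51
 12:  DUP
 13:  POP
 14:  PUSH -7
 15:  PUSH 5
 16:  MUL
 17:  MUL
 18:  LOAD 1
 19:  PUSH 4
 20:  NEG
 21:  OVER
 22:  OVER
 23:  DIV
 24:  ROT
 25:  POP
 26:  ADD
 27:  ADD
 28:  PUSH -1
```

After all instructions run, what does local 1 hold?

PUSH 9   [9]
PUSH 5   [9, 5]
POP      [9]
PUSH 5   [9, 5]
LT       [0]
PUSH 11  [0, 11]
GT       [0]
PUSH -2  [0, -2]
SUB      [2]
STORE 1  []
PUSH 51  [51]
DUP      [51, 51]
POP      [51]
PUSH -7  [51, -7]
PUSH 5   [51, -7, 5]
MUL      [51, -35]
MUL      [-1785]
LOAD 1   [-1785, 2]
PUSH 4   [-1785, 2, 4]
NEG      [-1785, 2, -4]
OVER     [-1785, 2, -4, 2]
OVER     [-1785, 2, -4, 2, -4]
DIV      [-1785, 2, -4, 0]
ROT      [-1785, -4, 0, 2]
POP      [-1785, -4, 0]
ADD      [-1785, -4]
ADD      [-1789]
PUSH -1  [-1789, -1]

2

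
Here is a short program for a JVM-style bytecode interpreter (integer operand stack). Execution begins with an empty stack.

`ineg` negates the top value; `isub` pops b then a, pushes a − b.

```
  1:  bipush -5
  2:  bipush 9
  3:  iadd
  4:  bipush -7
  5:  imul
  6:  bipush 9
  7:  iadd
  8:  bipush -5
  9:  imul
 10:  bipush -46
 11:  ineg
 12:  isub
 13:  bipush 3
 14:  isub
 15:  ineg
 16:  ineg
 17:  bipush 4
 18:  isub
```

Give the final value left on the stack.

42

bipush -5  : [-5]
bipush 9   : [-5, 9]
iadd       : [4]
bipush -7  : [4, -7]
imul       : [-28]
bipush 9   : [-28, 9]
iadd       : [-19]
bipush -5  : [-19, -5]
imul       : [95]
bipush -46 : [95, -46]
ineg       : [95, 46]
isub       : [49]
bipush 3   : [49, 3]
isub       : [46]
ineg       : [-46]
ineg       : [46]
bipush 4   : [46, 4]
isub       : [42]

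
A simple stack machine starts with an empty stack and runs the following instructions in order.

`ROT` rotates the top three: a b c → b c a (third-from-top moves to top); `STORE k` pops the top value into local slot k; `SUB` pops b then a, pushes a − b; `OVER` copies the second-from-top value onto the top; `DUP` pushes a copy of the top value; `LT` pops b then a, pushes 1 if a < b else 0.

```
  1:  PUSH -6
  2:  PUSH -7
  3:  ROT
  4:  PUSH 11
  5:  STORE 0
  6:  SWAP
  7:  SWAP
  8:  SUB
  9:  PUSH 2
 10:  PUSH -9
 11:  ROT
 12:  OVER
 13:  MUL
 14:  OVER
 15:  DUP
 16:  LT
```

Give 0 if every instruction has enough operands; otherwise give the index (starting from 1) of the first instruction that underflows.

3

PUSH -6 : -6
PUSH -7 : -6 -7
ROT  — needs 3 operands, stack has 2 → underflow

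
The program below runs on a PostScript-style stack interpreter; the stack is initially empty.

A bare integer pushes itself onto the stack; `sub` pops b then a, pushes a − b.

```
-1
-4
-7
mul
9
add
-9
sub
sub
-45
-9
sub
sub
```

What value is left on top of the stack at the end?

-1  -> [-1]
-4  -> [-1, -4]
-7  -> [-1, -4, -7]
mul -> [-1, 28]
9   -> [-1, 28, 9]
add -> [-1, 37]
-9  -> [-1, 37, -9]
sub -> [-1, 46]
sub -> [-47]
-45 -> [-47, -45]
-9  -> [-47, -45, -9]
sub -> [-47, -36]
sub -> [-11]

-11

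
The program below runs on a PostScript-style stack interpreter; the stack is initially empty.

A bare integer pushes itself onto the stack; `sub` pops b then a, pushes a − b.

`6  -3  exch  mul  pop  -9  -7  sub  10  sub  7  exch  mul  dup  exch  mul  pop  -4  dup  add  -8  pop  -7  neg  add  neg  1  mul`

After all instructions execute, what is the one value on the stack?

1

6    -> 6
-3   -> 6 -3
exch -> -3 6
mul  -> -18
pop  -> (empty)
-9   -> -9
-7   -> -9 -7
sub  -> -2
10   -> -2 10
sub  -> -12
7    -> -12 7
exch -> 7 -12
mul  -> -84
dup  -> -84 -84
exch -> -84 -84
mul  -> 7056
pop  -> (empty)
-4   -> -4
dup  -> -4 -4
add  -> -8
-8   -> -8 -8
pop  -> -8
-7   -> -8 -7
neg  -> -8 7
add  -> -1
neg  -> 1
1    -> 1 1
mul  -> 1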